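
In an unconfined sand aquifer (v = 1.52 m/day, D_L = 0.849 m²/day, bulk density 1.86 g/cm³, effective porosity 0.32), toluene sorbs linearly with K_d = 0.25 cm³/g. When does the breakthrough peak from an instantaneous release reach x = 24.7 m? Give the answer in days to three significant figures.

39.0 days

Retardation factor R = 1 + ρ_b·K_d/n = 1 + 1.86 × 0.25/0.32 = 2.453.
Sorption retards both mechanisms: v_R = v/R = 0.6196 m/day, D_R = D/R = 0.3461 m²/day.
Peak time from v_R²t² + 2D_R t − x² = 0: t = (√(D_R² + v_R²x²) − D_R)/v_R².
√(D_R² + v_R²x²) = √(0.3461² + 0.6196² × 24.7²) = 15.31; v_R² = 0.3839.
t = (15.31 − 0.3461)/0.3839 = 39.0 days.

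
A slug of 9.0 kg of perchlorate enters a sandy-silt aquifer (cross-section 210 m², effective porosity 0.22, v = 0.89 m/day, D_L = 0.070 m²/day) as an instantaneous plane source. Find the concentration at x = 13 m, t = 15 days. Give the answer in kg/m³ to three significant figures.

For an instantaneous plane source, C(x,t) = M/(n_e·A·√(4πDt)) · exp(−(x−vt)²/(4Dt)), with n_e·A the pore (flow) area.
Plume center vt = 0.89 × 15 = 13.35 m, so the well at 13 m is 0.35 m upgradient of the peak.
√(4πDt) = 3.632 m, giving peak height M/(n_e·A·√(4πDt)) = 9.0/(0.22 × 210 × 3.632) = 0.05364 kg/m³.
(x−vt)²/(4Dt) = (-0.35)²/(4 × 0.070 × 15) = 0.02917; exp(−0.02917) = 0.9713.
C = 0.05364 × 0.9713 = 0.0521 kg/m³.

0.0521 kg/m³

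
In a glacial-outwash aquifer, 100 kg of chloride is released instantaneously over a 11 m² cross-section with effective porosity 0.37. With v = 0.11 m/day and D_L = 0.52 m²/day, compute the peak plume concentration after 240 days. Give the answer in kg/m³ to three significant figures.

The peak of an instantaneous 1D plume sits at x = vt; there the Gaussian factor is 1 and C_max = M/(n_e·A·√(4πDt)), where n_e·A is the pore area the mass is dissolved in.
√(4πDt) = √(4π × 0.52 × 240) = 39.60 m, so C_max = 100/(0.37 × 11 × 39.60) = 0.620 kg/m³.

0.620 kg/m³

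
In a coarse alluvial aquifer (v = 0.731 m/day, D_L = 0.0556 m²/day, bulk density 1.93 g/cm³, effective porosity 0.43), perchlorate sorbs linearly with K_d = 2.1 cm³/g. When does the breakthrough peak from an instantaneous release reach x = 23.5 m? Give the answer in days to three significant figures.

Retardation factor R = 1 + ρ_b·K_d/n = 1 + 1.93 × 2.1/0.43 = 10.43.
Sorption retards both mechanisms: v_R = v/R = 0.07009 m/day, D_R = D/R = 0.005331 m²/day.
Peak time from v_R²t² + 2D_R t − x² = 0: t = (√(D_R² + v_R²x²) − D_R)/v_R².
√(D_R² + v_R²x²) = √(0.005331² + 0.07009² × 23.5²) = 1.647; v_R² = 0.004913.
t = (1.647 − 0.005331)/0.004913 = 334 days.

334 days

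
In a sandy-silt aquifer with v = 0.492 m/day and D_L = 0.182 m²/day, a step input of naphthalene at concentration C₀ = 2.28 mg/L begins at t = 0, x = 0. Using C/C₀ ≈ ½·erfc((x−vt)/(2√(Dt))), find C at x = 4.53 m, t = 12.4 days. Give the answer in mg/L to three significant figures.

For a continuous step input, C/C₀ ≈ ½·erfc((x−vt)/(2√(Dt))).
vt = 0.492 × 12.4 = 6.1008 m and 2√(Dt) = 2√(0.182 × 12.4) = 3.005 m.
Argument (x−vt)/(2√(Dt)) = (4.53 − 6.1008)/3.005 = -0.5227; ½·erfc(-0.5227) = 0.7701.
C = 2.28 × 0.7701 = 1.76 mg/L.

1.76 mg/L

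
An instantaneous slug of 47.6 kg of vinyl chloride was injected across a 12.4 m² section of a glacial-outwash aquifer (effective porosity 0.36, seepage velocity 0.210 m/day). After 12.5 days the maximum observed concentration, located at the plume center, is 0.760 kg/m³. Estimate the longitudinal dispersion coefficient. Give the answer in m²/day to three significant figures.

At the plume center C_max = M/(n_e·A·√(4πDt)), so D = M²/(4πt·(n_e·A·C_max)²).
n_e·A·C_max = 0.36 × 12.4 × 0.760 = 3.393 kg/m.
D = 47.6²/(4π × 12.5 × 3.393²) = 1.25 m²/day.

1.25 m²/day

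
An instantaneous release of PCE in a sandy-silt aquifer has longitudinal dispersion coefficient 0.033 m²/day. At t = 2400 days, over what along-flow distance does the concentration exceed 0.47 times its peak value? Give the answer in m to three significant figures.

30.9 m

The plume is Gaussian with σ = √(2Dt) = √(2 × 0.033 × 2400) = 12.59 m.
C/C_peak = exp(−Δx²/(2σ²)) = 0.47 ⇒ Δx = σ·√(−2 ln 0.47) = 12.59 × 1.229 = 15.47 m.
Width = 2Δx = 30.9 m.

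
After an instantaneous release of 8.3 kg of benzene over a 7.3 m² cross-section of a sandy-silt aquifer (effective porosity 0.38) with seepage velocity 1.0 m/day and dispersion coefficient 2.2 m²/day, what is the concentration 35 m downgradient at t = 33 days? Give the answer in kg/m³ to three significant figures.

0.0977 kg/m³

For an instantaneous plane source, C(x,t) = M/(n_e·A·√(4πDt)) · exp(−(x−vt)²/(4Dt)), with n_e·A the pore (flow) area.
Plume center vt = 1.0 × 33 = 33 m, so the well at 35 m is 2 m downgradient of the peak.
√(4πDt) = 30.20 m, giving peak height M/(n_e·A·√(4πDt)) = 8.3/(0.38 × 7.3 × 30.20) = 0.09908 kg/m³.
(x−vt)²/(4Dt) = (2)²/(4 × 2.2 × 33) = 0.01377; exp(−0.01377) = 0.9863.
C = 0.09908 × 0.9863 = 0.0977 kg/m³.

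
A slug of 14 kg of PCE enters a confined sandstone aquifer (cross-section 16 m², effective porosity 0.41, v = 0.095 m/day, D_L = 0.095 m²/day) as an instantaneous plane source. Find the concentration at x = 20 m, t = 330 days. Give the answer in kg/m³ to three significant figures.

For an instantaneous plane source, C(x,t) = M/(n_e·A·√(4πDt)) · exp(−(x−vt)²/(4Dt)), with n_e·A the pore (flow) area.
Plume center vt = 0.095 × 330 = 31.35 m, so the well at 20 m is 11.35 m upgradient of the peak.
√(4πDt) = 19.85 m, giving peak height M/(n_e·A·√(4πDt)) = 14/(0.41 × 16 × 19.85) = 0.1075 kg/m³.
(x−vt)²/(4Dt) = (-11.35)²/(4 × 0.095 × 330) = 1.027; exp(−1.027) = 0.3581.
C = 0.1075 × 0.3581 = 0.0385 kg/m³.

0.0385 kg/m³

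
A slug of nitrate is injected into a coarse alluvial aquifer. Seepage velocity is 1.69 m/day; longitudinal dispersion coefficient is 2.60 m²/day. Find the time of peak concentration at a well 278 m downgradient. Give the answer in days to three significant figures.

164 days

For the 1D instantaneous-source solution, setting ∂C/∂t = 0 at fixed x gives v²t² + 2Dt − x² = 0, so t = (√(D² + v²x²) − D)/v².
√(D² + v²x²) = √(2.60² + 1.69² × 278²) = 469.8; v² = 2.8561.
t = (469.8 − 2.60)/2.8561 = 164 days (vs. the pure-advection estimate x/v = 164 d).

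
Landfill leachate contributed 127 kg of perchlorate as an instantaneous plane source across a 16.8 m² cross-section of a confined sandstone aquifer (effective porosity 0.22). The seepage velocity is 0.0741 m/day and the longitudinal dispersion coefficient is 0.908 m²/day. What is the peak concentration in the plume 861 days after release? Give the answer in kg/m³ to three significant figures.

The peak of an instantaneous 1D plume sits at x = vt; there the Gaussian factor is 1 and C_max = M/(n_e·A·√(4πDt)), where n_e·A is the pore area the mass is dissolved in.
√(4πDt) = √(4π × 0.908 × 861) = 99.12 m, so C_max = 127/(0.22 × 16.8 × 99.12) = 0.347 kg/m³.

0.347 kg/m³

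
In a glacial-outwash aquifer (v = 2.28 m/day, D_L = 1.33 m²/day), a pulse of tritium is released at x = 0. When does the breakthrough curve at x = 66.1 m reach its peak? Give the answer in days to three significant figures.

For the 1D instantaneous-source solution, setting ∂C/∂t = 0 at fixed x gives v²t² + 2Dt − x² = 0, so t = (√(D² + v²x²) − D)/v².
√(D² + v²x²) = √(1.33² + 2.28² × 66.1²) = 150.7; v² = 5.1984.
t = (150.7 − 1.33)/5.1984 = 28.7 days (vs. the pure-advection estimate x/v = 29.0 d).

28.7 days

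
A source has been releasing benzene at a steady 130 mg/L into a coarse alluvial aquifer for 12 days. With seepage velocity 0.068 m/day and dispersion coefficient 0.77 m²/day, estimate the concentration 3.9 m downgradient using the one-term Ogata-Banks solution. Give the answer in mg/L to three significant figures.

30.8 mg/L

For a continuous step input, C/C₀ ≈ ½·erfc((x−vt)/(2√(Dt))).
vt = 0.068 × 12 = 0.816 m and 2√(Dt) = 2√(0.77 × 12) = 6.079 m.
Argument (x−vt)/(2√(Dt)) = (3.9 − 0.816)/6.079 = 0.5073; ½·erfc(0.5073) = 0.2366.
C = 130 × 0.2366 = 30.8 mg/L.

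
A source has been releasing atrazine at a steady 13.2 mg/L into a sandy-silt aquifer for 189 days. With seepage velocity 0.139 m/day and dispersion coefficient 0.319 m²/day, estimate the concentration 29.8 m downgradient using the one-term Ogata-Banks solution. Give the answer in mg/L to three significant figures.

For a continuous step input, C/C₀ ≈ ½·erfc((x−vt)/(2√(Dt))).
vt = 0.139 × 189 = 26.271 m and 2√(Dt) = 2√(0.319 × 189) = 15.53 m.
Argument (x−vt)/(2√(Dt)) = (29.8 − 26.271)/15.53 = 0.2272; ½·erfc(0.2272) = 0.3740.
C = 13.2 × 0.3740 = 4.94 mg/L.

4.94 mg/L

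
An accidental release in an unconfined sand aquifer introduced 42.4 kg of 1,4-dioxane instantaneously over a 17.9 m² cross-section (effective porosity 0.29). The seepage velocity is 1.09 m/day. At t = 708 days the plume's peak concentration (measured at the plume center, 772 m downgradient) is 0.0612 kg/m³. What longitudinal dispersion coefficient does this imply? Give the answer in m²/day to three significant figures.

2.00 m²/day

At the plume center C_max = M/(n_e·A·√(4πDt)), so D = M²/(4πt·(n_e·A·C_max)²).
n_e·A·C_max = 0.29 × 17.9 × 0.0612 = 0.3177 kg/m.
D = 42.4²/(4π × 708 × 0.3177²) = 2.00 m²/day.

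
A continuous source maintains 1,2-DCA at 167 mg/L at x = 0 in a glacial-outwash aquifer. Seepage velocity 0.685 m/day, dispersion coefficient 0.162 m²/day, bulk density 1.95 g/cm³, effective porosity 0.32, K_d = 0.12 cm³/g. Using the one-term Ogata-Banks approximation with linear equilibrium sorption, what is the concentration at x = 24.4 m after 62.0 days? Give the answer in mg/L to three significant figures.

Retardation factor R = 1 + ρ_b·K_d/n = 1 + 1.95 × 0.12/0.32 = 1.731.
Sorption retards both mechanisms: v_R = v/R = 0.3957 m/day, D_R = D/R = 0.09359 m²/day.
v_R·t = 0.3957 × 62.0 = 24.5334 m; 2√(D_R t) = 4.818 m; argument = (24.4 − 24.5334)/4.818 = -0.02769.
C = C₀ × ½·erfc(-0.02769) = 167 × 0.5156 = 86.1 mg/L.

86.1 mg/L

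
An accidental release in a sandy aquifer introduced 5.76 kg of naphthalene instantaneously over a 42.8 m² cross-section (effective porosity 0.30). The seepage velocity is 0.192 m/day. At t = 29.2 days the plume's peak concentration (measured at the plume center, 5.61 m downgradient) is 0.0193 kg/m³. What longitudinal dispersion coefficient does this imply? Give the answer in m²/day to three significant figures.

1.47 m²/day

At the plume center C_max = M/(n_e·A·√(4πDt)), so D = M²/(4πt·(n_e·A·C_max)²).
n_e·A·C_max = 0.30 × 42.8 × 0.0193 = 0.2478 kg/m.
D = 5.76²/(4π × 29.2 × 0.2478²) = 1.47 m²/day.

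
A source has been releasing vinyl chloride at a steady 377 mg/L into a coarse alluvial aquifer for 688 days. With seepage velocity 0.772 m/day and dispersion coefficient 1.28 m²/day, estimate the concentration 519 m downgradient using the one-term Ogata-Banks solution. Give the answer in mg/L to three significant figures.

231 mg/L

For a continuous step input, C/C₀ ≈ ½·erfc((x−vt)/(2√(Dt))).
vt = 0.772 × 688 = 531.136 m and 2√(Dt) = 2√(1.28 × 688) = 59.35 m.
Argument (x−vt)/(2√(Dt)) = (519 − 531.136)/59.35 = -0.2045; ½·erfc(-0.2045) = 0.6138.
C = 377 × 0.6138 = 231 mg/L.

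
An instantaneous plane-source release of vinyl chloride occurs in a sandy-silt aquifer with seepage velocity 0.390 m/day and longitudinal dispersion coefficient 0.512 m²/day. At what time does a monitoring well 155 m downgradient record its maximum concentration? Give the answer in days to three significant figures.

394 days

For the 1D instantaneous-source solution, setting ∂C/∂t = 0 at fixed x gives v²t² + 2Dt − x² = 0, so t = (√(D² + v²x²) − D)/v².
√(D² + v²x²) = √(0.512² + 0.390² × 155²) = 60.45; v² = 0.1521.
t = (60.45 − 0.512)/0.1521 = 394 days (vs. the pure-advection estimate x/v = 397 d).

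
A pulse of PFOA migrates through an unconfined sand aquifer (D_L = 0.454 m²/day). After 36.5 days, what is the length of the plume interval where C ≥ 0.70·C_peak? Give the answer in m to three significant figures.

The plume is Gaussian with σ = √(2Dt) = √(2 × 0.454 × 36.5) = 5.757 m.
C/C_peak = exp(−Δx²/(2σ²)) = 0.70 ⇒ Δx = σ·√(−2 ln 0.70) = 5.757 × 0.8446 = 4.862 m.
Width = 2Δx = 9.72 m.

9.72 m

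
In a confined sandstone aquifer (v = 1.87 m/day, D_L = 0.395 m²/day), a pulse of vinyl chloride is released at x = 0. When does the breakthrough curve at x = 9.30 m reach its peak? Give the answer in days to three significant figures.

4.86 days

For the 1D instantaneous-source solution, setting ∂C/∂t = 0 at fixed x gives v²t² + 2Dt − x² = 0, so t = (√(D² + v²x²) − D)/v².
√(D² + v²x²) = √(0.395² + 1.87² × 9.30²) = 17.40; v² = 3.4969.
t = (17.40 − 0.395)/3.4969 = 4.86 days (vs. the pure-advection estimate x/v = 4.97 d).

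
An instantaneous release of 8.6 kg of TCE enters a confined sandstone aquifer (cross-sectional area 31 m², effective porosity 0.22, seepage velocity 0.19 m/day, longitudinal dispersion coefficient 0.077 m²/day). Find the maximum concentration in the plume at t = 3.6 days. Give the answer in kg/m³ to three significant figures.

0.676 kg/m³

The peak of an instantaneous 1D plume sits at x = vt; there the Gaussian factor is 1 and C_max = M/(n_e·A·√(4πDt)), where n_e·A is the pore area the mass is dissolved in.
√(4πDt) = √(4π × 0.077 × 3.6) = 1.866 m, so C_max = 8.6/(0.22 × 31 × 1.866) = 0.676 kg/m³.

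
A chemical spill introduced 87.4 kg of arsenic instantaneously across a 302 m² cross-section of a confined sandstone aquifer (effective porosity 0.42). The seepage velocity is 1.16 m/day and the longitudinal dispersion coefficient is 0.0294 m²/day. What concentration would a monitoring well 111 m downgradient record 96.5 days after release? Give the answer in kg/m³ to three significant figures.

0.107 kg/m³

For an instantaneous plane source, C(x,t) = M/(n_e·A·√(4πDt)) · exp(−(x−vt)²/(4Dt)), with n_e·A the pore (flow) area.
Plume center vt = 1.16 × 96.5 = 111.94 m, so the well at 111 m is 0.94 m upgradient of the peak.
√(4πDt) = 5.971 m, giving peak height M/(n_e·A·√(4πDt)) = 87.4/(0.42 × 302 × 5.971) = 0.1154 kg/m³.
(x−vt)²/(4Dt) = (-0.94)²/(4 × 0.0294 × 96.5) = 0.07786; exp(−0.07786) = 0.9251.
C = 0.1154 × 0.9251 = 0.107 kg/m³.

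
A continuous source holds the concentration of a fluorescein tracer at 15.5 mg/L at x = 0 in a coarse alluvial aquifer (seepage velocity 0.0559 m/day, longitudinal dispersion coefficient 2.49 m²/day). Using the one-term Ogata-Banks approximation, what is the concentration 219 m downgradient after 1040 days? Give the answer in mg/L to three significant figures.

For a continuous step input, C/C₀ ≈ ½·erfc((x−vt)/(2√(Dt))).
vt = 0.0559 × 1040 = 58.136 m and 2√(Dt) = 2√(2.49 × 1040) = 101.8 m.
Argument (x−vt)/(2√(Dt)) = (219 − 58.136)/101.8 = 1.580; ½·erfc(1.580) = 0.01273.
C = 15.5 × 0.01273 = 0.197 mg/L.

0.197 mg/L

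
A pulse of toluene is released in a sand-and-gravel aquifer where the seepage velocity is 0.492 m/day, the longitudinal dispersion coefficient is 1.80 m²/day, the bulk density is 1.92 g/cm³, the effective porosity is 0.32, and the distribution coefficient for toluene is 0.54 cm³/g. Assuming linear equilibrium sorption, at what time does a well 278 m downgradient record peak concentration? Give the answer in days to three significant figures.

2360 days

Retardation factor R = 1 + ρ_b·K_d/n = 1 + 1.92 × 0.54/0.32 = 4.240.
Sorption retards both mechanisms: v_R = v/R = 0.1160 m/day, D_R = D/R = 0.4245 m²/day.
Peak time from v_R²t² + 2D_R t − x² = 0: t = (√(D_R² + v_R²x²) − D_R)/v_R².
√(D_R² + v_R²x²) = √(0.4245² + 0.1160² × 278²) = 32.25; v_R² = 0.01346.
t = (32.25 − 0.4245)/0.01346 = 2360 days.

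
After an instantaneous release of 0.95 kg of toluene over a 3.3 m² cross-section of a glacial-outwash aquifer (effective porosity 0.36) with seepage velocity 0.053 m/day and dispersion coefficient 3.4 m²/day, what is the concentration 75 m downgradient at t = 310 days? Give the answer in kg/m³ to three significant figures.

0.00308 kg/m³

For an instantaneous plane source, C(x,t) = M/(n_e·A·√(4πDt)) · exp(−(x−vt)²/(4Dt)), with n_e·A the pore (flow) area.
Plume center vt = 0.053 × 310 = 16.43 m, so the well at 75 m is 58.57 m downgradient of the peak.
√(4πDt) = 115.1 m, giving peak height M/(n_e·A·√(4πDt)) = 0.95/(0.36 × 3.3 × 115.1) = 0.006948 kg/m³.
(x−vt)²/(4Dt) = (58.57)²/(4 × 3.4 × 310) = 0.8137; exp(−0.8137) = 0.4432.
C = 0.006948 × 0.4432 = 0.00308 kg/m³.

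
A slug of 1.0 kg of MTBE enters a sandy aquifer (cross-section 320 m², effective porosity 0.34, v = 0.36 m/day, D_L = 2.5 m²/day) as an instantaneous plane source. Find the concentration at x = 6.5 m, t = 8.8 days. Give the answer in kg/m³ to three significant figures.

For an instantaneous plane source, C(x,t) = M/(n_e·A·√(4πDt)) · exp(−(x−vt)²/(4Dt)), with n_e·A the pore (flow) area.
Plume center vt = 0.36 × 8.8 = 3.168 m, so the well at 6.5 m is 3.332 m downgradient of the peak.
√(4πDt) = 16.63 m, giving peak height M/(n_e·A·√(4πDt)) = 1.0/(0.34 × 320 × 16.63) = 0.0005527 kg/m³.
(x−vt)²/(4Dt) = (3.332)²/(4 × 2.5 × 8.8) = 0.1262; exp(−0.1262) = 0.8814.
C = 0.0005527 × 0.8814 = 0.000487 kg/m³.

0.000487 kg/m³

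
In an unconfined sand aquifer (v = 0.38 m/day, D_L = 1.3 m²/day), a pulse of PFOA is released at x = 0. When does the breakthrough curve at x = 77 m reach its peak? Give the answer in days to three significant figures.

194 days

For the 1D instantaneous-source solution, setting ∂C/∂t = 0 at fixed x gives v²t² + 2Dt − x² = 0, so t = (√(D² + v²x²) − D)/v².
√(D² + v²x²) = √(1.3² + 0.38² × 77²) = 29.29; v² = 0.1444.
t = (29.29 − 1.3)/0.1444 = 194 days (vs. the pure-advection estimate x/v = 203 d).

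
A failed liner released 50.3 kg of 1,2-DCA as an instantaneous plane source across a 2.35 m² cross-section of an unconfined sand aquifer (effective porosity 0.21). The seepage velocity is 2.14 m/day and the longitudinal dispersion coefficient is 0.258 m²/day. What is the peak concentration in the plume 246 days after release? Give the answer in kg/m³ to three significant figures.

3.61 kg/m³

The peak of an instantaneous 1D plume sits at x = vt; there the Gaussian factor is 1 and C_max = M/(n_e·A·√(4πDt)), where n_e·A is the pore area the mass is dissolved in.
√(4πDt) = √(4π × 0.258 × 246) = 28.24 m, so C_max = 50.3/(0.21 × 2.35 × 28.24) = 3.61 kg/m³.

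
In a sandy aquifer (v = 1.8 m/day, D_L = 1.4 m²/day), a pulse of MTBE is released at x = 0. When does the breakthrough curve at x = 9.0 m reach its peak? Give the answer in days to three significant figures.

4.59 days

For the 1D instantaneous-source solution, setting ∂C/∂t = 0 at fixed x gives v²t² + 2Dt − x² = 0, so t = (√(D² + v²x²) − D)/v².
√(D² + v²x²) = √(1.4² + 1.8² × 9.0²) = 16.26; v² = 3.24.
t = (16.26 − 1.4)/3.24 = 4.59 days (vs. the pure-advection estimate x/v = 5.00 d).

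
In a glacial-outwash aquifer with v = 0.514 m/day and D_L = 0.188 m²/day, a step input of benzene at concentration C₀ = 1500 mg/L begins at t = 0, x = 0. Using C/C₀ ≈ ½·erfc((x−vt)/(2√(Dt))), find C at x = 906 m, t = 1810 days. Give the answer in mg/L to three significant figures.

1240 mg/L

For a continuous step input, C/C₀ ≈ ½·erfc((x−vt)/(2√(Dt))).
vt = 0.514 × 1810 = 930.34 m and 2√(Dt) = 2√(0.188 × 1810) = 36.89 m.
Argument (x−vt)/(2√(Dt)) = (906 − 930.34)/36.89 = -0.6598; ½·erfc(-0.6598) = 0.8246.
C = 1500 × 0.8246 = 1240 mg/L.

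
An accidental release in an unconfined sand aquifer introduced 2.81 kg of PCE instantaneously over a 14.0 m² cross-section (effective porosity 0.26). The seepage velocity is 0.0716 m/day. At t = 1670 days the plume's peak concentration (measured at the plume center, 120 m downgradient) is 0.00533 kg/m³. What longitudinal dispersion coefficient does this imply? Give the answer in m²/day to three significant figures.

1.00 m²/day

At the plume center C_max = M/(n_e·A·√(4πDt)), so D = M²/(4πt·(n_e·A·C_max)²).
n_e·A·C_max = 0.26 × 14.0 × 0.00533 = 0.01940 kg/m.
D = 2.81²/(4π × 1670 × 0.01940²) = 1.00 m²/day.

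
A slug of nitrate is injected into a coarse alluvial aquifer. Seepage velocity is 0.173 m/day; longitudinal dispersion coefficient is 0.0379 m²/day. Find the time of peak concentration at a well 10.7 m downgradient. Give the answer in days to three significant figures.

60.6 days

For the 1D instantaneous-source solution, setting ∂C/∂t = 0 at fixed x gives v²t² + 2Dt − x² = 0, so t = (√(D² + v²x²) − D)/v².
√(D² + v²x²) = √(0.0379² + 0.173² × 10.7²) = 1.851; v² = 0.029929.
t = (1.851 − 0.0379)/0.029929 = 60.6 days (vs. the pure-advection estimate x/v = 61.8 d).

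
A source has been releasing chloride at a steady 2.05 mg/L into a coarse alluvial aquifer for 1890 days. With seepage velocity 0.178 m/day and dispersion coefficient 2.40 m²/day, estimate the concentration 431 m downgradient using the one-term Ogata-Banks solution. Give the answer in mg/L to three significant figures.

For a continuous step input, C/C₀ ≈ ½·erfc((x−vt)/(2√(Dt))).
vt = 0.178 × 1890 = 336.42 m and 2√(Dt) = 2√(2.40 × 1890) = 134.7 m.
Argument (x−vt)/(2√(Dt)) = (431 − 336.42)/134.7 = 0.7022; ½·erfc(0.7022) = 0.1603.
C = 2.05 × 0.1603 = 0.329 mg/L.

0.329 mg/L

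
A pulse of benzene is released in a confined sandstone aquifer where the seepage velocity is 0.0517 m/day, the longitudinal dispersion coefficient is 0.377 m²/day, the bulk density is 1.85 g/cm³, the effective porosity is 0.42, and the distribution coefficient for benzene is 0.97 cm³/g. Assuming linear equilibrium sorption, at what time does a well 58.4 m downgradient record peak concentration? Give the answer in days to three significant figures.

5260 days

Retardation factor R = 1 + ρ_b·K_d/n = 1 + 1.85 × 0.97/0.42 = 5.273.
Sorption retards both mechanisms: v_R = v/R = 0.009805 m/day, D_R = D/R = 0.07150 m²/day.
Peak time from v_R²t² + 2D_R t − x² = 0: t = (√(D_R² + v_R²x²) − D_R)/v_R².
√(D_R² + v_R²x²) = √(0.07150² + 0.009805² × 58.4²) = 0.5771; v_R² = 9.614e-05.
t = (0.5771 − 0.07150)/9.614e-05 = 5260 days.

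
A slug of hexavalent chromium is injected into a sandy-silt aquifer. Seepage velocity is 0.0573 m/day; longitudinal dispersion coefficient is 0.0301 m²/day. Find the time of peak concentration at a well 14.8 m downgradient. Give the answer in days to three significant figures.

For the 1D instantaneous-source solution, setting ∂C/∂t = 0 at fixed x gives v²t² + 2Dt − x² = 0, so t = (√(D² + v²x²) − D)/v².
√(D² + v²x²) = √(0.0301² + 0.0573² × 14.8²) = 0.8486; v² = 0.00328329.
t = (0.8486 − 0.0301)/0.00328329 = 249 days (vs. the pure-advection estimate x/v = 258 d).

249 days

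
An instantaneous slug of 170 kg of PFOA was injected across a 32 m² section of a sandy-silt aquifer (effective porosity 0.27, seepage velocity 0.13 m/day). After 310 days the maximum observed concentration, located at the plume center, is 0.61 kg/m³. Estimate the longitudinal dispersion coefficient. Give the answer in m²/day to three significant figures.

At the plume center C_max = M/(n_e·A·√(4πDt)), so D = M²/(4πt·(n_e·A·C_max)²).
n_e·A·C_max = 0.27 × 32 × 0.61 = 5.270 kg/m.
D = 170²/(4π × 310 × 5.270²) = 0.267 m²/day.

0.267 m²/day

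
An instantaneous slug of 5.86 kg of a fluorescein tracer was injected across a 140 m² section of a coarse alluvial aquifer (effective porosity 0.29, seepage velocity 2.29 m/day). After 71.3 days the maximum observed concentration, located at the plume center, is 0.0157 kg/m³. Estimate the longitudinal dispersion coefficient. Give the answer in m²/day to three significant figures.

0.0943 m²/day

At the plume center C_max = M/(n_e·A·√(4πDt)), so D = M²/(4πt·(n_e·A·C_max)²).
n_e·A·C_max = 0.29 × 140 × 0.0157 = 0.6374 kg/m.
D = 5.86²/(4π × 71.3 × 0.6374²) = 0.0943 m²/day.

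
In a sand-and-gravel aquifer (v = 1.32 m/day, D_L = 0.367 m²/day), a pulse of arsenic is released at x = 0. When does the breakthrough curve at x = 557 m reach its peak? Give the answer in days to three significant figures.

For the 1D instantaneous-source solution, setting ∂C/∂t = 0 at fixed x gives v²t² + 2Dt − x² = 0, so t = (√(D² + v²x²) − D)/v².
√(D² + v²x²) = √(0.367² + 1.32² × 557²) = 735.2; v² = 1.7424.
t = (735.2 − 0.367)/1.7424 = 422 days (vs. the pure-advection estimate x/v = 422 d).

422 days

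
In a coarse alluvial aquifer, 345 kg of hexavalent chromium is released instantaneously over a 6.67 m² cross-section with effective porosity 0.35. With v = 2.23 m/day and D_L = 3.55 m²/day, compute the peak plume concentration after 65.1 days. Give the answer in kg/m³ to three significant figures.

The peak of an instantaneous 1D plume sits at x = vt; there the Gaussian factor is 1 and C_max = M/(n_e·A·√(4πDt)), where n_e·A is the pore area the mass is dissolved in.
√(4πDt) = √(4π × 3.55 × 65.1) = 53.89 m, so C_max = 345/(0.35 × 6.67 × 53.89) = 2.74 kg/m³.

2.74 kg/m³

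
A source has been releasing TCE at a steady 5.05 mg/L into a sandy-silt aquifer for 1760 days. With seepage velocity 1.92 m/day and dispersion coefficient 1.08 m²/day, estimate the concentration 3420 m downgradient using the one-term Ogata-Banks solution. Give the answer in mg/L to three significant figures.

1.28 mg/L

For a continuous step input, C/C₀ ≈ ½·erfc((x−vt)/(2√(Dt))).
vt = 1.92 × 1760 = 3379.2 m and 2√(Dt) = 2√(1.08 × 1760) = 87.20 m.
Argument (x−vt)/(2√(Dt)) = (3420 − 3379.2)/87.20 = 0.4679; ½·erfc(0.4679) = 0.2541.
C = 5.05 × 0.2541 = 1.28 mg/L.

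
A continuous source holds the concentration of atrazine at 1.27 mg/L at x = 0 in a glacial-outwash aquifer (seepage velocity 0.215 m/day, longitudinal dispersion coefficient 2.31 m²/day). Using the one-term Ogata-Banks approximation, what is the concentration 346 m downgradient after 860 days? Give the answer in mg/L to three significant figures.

For a continuous step input, C/C₀ ≈ ½·erfc((x−vt)/(2√(Dt))).
vt = 0.215 × 860 = 184.9 m and 2√(Dt) = 2√(2.31 × 860) = 89.14 m.
Argument (x−vt)/(2√(Dt)) = (346 − 184.9)/89.14 = 1.807; ½·erfc(1.807) = 0.005302.
C = 1.27 × 0.005302 = 0.00673 mg/L.

0.00673 mg/L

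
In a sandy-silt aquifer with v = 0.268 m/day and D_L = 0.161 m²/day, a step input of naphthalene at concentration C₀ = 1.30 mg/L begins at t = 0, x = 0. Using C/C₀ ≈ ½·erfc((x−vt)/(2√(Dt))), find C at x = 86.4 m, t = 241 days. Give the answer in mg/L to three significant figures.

0.00863 mg/L

For a continuous step input, C/C₀ ≈ ½·erfc((x−vt)/(2√(Dt))).
vt = 0.268 × 241 = 64.588 m and 2√(Dt) = 2√(0.161 × 241) = 12.46 m.
Argument (x−vt)/(2√(Dt)) = (86.4 − 64.588)/12.46 = 1.751; ½·erfc(1.751) = 0.006638.
C = 1.30 × 0.006638 = 0.00863 mg/L.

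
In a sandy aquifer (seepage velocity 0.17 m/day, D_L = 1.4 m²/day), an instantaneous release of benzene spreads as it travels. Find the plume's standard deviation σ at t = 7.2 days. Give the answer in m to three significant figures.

4.49 m

Dispersive spreading gives a Gaussian with σ² = 2Dt; advection only shifts the center.
σ = √(2 × 1.4 × 7.2) = 4.49 m.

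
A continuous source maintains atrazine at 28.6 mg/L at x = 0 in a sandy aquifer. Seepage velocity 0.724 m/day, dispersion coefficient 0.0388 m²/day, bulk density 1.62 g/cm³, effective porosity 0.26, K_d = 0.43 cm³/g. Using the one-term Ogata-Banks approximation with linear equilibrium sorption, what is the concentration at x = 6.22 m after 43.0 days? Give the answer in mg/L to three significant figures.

28.3 mg/L

Retardation factor R = 1 + ρ_b·K_d/n = 1 + 1.62 × 0.43/0.26 = 3.679.
Sorption retards both mechanisms: v_R = v/R = 0.1968 m/day, D_R = D/R = 0.01055 m²/day.
v_R·t = 0.1968 × 43.0 = 8.4624 m; 2√(D_R t) = 1.347 m; argument = (6.22 − 8.4624)/1.347 = -1.665.
C = C₀ × ½·erfc(-1.665) = 28.6 × 0.9907 = 28.3 mg/L.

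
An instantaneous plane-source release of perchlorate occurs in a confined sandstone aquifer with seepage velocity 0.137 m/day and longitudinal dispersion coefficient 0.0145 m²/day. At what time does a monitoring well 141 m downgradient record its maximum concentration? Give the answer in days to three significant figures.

For the 1D instantaneous-source solution, setting ∂C/∂t = 0 at fixed x gives v²t² + 2Dt − x² = 0, so t = (√(D² + v²x²) − D)/v².
√(D² + v²x²) = √(0.0145² + 0.137² × 141²) = 19.32; v² = 0.018769.
t = (19.32 − 0.0145)/0.018769 = 1030 days (vs. the pure-advection estimate x/v = 1030 d).

1030 days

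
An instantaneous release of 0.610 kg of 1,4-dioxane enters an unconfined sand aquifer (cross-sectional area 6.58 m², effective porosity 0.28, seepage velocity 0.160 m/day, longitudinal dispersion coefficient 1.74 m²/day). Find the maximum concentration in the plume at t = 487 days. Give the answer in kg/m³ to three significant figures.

The peak of an instantaneous 1D plume sits at x = vt; there the Gaussian factor is 1 and C_max = M/(n_e·A·√(4πDt)), where n_e·A is the pore area the mass is dissolved in.
√(4πDt) = √(4π × 1.74 × 487) = 103.2 m, so C_max = 0.610/(0.28 × 6.58 × 103.2) = 0.00321 kg/m³.

0.00321 kg/m³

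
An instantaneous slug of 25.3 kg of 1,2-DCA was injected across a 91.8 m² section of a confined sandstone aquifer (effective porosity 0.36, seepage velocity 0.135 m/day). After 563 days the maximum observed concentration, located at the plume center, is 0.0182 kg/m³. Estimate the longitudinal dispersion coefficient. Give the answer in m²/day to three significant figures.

At the plume center C_max = M/(n_e·A·√(4πDt)), so D = M²/(4πt·(n_e·A·C_max)²).
n_e·A·C_max = 0.36 × 91.8 × 0.0182 = 0.6015 kg/m.
D = 25.3²/(4π × 563 × 0.6015²) = 0.250 m²/day.

0.250 m²/day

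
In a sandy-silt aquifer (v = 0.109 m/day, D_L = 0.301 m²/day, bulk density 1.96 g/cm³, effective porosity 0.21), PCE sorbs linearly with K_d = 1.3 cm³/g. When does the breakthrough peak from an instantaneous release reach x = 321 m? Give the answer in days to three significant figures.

Retardation factor R = 1 + ρ_b·K_d/n = 1 + 1.96 × 1.3/0.21 = 13.13.
Sorption retards both mechanisms: v_R = v/R = 0.008302 m/day, D_R = D/R = 0.02292 m²/day.
Peak time from v_R²t² + 2D_R t − x² = 0: t = (√(D_R² + v_R²x²) − D_R)/v_R².
√(D_R² + v_R²x²) = √(0.02292² + 0.008302² × 321²) = 2.665; v_R² = 6.892e-05.
t = (2.665 − 0.02292)/6.892e-05 = 38300 days.

38300 days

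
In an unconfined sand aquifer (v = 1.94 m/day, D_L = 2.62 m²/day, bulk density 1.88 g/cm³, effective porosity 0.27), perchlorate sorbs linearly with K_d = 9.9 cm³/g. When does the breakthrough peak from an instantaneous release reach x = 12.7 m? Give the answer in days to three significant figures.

Retardation factor R = 1 + ρ_b·K_d/n = 1 + 1.88 × 9.9/0.27 = 69.93.
Sorption retards both mechanisms: v_R = v/R = 0.02774 m/day, D_R = D/R = 0.03747 m²/day.
Peak time from v_R²t² + 2D_R t − x² = 0: t = (√(D_R² + v_R²x²) − D_R)/v_R².
√(D_R² + v_R²x²) = √(0.03747² + 0.02774² × 12.7²) = 0.3543; v_R² = 0.0007695.
t = (0.3543 − 0.03747)/0.0007695 = 412 days.

412 days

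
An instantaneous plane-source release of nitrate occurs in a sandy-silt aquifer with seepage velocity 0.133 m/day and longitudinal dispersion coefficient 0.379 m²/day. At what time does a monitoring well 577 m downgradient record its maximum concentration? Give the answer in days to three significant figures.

For the 1D instantaneous-source solution, setting ∂C/∂t = 0 at fixed x gives v²t² + 2Dt − x² = 0, so t = (√(D² + v²x²) − D)/v².
√(D² + v²x²) = √(0.379² + 0.133² × 577²) = 76.74; v² = 0.017689.
t = (76.74 − 0.379)/0.017689 = 4320 days (vs. the pure-advection estimate x/v = 4340 d).

4320 days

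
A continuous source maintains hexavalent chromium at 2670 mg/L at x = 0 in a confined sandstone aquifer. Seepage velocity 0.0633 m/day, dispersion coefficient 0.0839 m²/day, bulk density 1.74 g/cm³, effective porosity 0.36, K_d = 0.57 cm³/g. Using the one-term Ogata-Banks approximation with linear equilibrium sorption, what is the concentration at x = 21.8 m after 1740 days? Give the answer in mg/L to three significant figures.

Retardation factor R = 1 + ρ_b·K_d/n = 1 + 1.74 × 0.57/0.36 = 3.755.
Sorption retards both mechanisms: v_R = v/R = 0.01686 m/day, D_R = D/R = 0.02234 m²/day.
v_R·t = 0.01686 × 1740 = 29.3364 m; 2√(D_R t) = 12.47 m; argument = (21.8 − 29.3364)/12.47 = -0.6044.
C = C₀ × ½·erfc(-0.6044) = 2670 × 0.8037 = 2150 mg/L.

2150 mg/L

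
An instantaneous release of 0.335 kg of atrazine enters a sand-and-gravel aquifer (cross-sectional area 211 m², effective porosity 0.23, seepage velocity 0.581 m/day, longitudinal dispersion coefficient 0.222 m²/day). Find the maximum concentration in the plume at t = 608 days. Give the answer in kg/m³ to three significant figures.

0.000168 kg/m³

The peak of an instantaneous 1D plume sits at x = vt; there the Gaussian factor is 1 and C_max = M/(n_e·A·√(4πDt)), where n_e·A is the pore area the mass is dissolved in.
√(4πDt) = √(4π × 0.222 × 608) = 41.18 m, so C_max = 0.335/(0.23 × 211 × 41.18) = 0.000168 kg/m³.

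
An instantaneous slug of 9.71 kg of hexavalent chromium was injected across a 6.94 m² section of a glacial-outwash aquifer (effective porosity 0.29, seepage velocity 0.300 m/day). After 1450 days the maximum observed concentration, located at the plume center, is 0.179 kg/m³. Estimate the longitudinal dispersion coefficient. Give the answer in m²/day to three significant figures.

0.0399 m²/day

At the plume center C_max = M/(n_e·A·√(4πDt)), so D = M²/(4πt·(n_e·A·C_max)²).
n_e·A·C_max = 0.29 × 6.94 × 0.179 = 0.3603 kg/m.
D = 9.71²/(4π × 1450 × 0.3603²) = 0.0399 m²/day.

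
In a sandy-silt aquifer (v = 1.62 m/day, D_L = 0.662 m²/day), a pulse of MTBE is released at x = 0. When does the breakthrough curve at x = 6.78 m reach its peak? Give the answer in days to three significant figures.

For the 1D instantaneous-source solution, setting ∂C/∂t = 0 at fixed x gives v²t² + 2Dt − x² = 0, so t = (√(D² + v²x²) − D)/v².
√(D² + v²x²) = √(0.662² + 1.62² × 6.78²) = 11.00; v² = 2.6244.
t = (11.00 − 0.662)/2.6244 = 3.94 days (vs. the pure-advection estimate x/v = 4.19 d).

3.94 days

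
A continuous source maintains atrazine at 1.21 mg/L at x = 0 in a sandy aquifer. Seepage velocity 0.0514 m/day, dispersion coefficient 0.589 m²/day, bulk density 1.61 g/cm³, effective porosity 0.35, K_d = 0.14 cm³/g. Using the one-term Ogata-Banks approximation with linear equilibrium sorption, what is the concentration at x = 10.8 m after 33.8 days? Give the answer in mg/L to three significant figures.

0.0289 mg/L

Retardation factor R = 1 + ρ_b·K_d/n = 1 + 1.61 × 0.14/0.35 = 1.644.
Sorption retards both mechanisms: v_R = v/R = 0.03127 m/day, D_R = D/R = 0.3583 m²/day.
v_R·t = 0.03127 × 33.8 = 1.056926 m; 2√(D_R t) = 6.960 m; argument = (10.8 − 1.056926)/6.960 = 1.400.
C = C₀ × ½·erfc(1.400) = 1.21 × 0.02386 = 0.0289 mg/L.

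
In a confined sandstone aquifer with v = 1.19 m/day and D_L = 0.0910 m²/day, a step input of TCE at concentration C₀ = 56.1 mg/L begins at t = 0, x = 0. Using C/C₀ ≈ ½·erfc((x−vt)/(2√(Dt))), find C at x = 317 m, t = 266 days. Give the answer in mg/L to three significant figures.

26.6 mg/L

For a continuous step input, C/C₀ ≈ ½·erfc((x−vt)/(2√(Dt))).
vt = 1.19 × 266 = 316.54 m and 2√(Dt) = 2√(0.0910 × 266) = 9.840 m.
Argument (x−vt)/(2√(Dt)) = (317 − 316.54)/9.840 = 0.04675; ½·erfc(0.04675) = 0.4736.
C = 56.1 × 0.4736 = 26.6 mg/L.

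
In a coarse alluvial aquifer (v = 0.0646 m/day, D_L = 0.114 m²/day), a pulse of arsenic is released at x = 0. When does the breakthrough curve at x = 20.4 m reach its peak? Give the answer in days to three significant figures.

290 days

For the 1D instantaneous-source solution, setting ∂C/∂t = 0 at fixed x gives v²t² + 2Dt − x² = 0, so t = (√(D² + v²x²) − D)/v².
√(D² + v²x²) = √(0.114² + 0.0646² × 20.4²) = 1.323; v² = 0.00417316.
t = (1.323 − 0.114)/0.00417316 = 290 days (vs. the pure-advection estimate x/v = 316 d).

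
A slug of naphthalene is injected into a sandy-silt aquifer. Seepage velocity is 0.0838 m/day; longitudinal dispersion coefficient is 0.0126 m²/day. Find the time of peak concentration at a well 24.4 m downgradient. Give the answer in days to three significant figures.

For the 1D instantaneous-source solution, setting ∂C/∂t = 0 at fixed x gives v²t² + 2Dt − x² = 0, so t = (√(D² + v²x²) − D)/v².
√(D² + v²x²) = √(0.0126² + 0.0838² × 24.4²) = 2.045; v² = 0.00702244.
t = (2.045 − 0.0126)/0.00702244 = 289 days (vs. the pure-advection estimate x/v = 291 d).

289 days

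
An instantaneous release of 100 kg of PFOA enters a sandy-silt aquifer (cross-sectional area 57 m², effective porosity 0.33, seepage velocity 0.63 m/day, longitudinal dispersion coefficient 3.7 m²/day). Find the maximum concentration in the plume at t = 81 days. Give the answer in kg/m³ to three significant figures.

The peak of an instantaneous 1D plume sits at x = vt; there the Gaussian factor is 1 and C_max = M/(n_e·A·√(4πDt)), where n_e·A is the pore area the mass is dissolved in.
√(4πDt) = √(4π × 3.7 × 81) = 61.37 m, so C_max = 100/(0.33 × 57 × 61.37) = 0.0866 kg/m³.

0.0866 kg/m³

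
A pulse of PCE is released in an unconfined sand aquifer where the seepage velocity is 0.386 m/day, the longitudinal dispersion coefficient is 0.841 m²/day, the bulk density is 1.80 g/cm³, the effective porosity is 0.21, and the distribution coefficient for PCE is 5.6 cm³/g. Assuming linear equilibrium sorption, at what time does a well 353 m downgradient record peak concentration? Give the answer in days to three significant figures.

Retardation factor R = 1 + ρ_b·K_d/n = 1 + 1.80 × 5.6/0.21 = 49.00.
Sorption retards both mechanisms: v_R = v/R = 0.007878 m/day, D_R = D/R = 0.01716 m²/day.
Peak time from v_R²t² + 2D_R t − x² = 0: t = (√(D_R² + v_R²x²) − D_R)/v_R².
√(D_R² + v_R²x²) = √(0.01716² + 0.007878² × 353²) = 2.781; v_R² = 6.206e-05.
t = (2.781 − 0.01716)/6.206e-05 = 44500 days.

44500 days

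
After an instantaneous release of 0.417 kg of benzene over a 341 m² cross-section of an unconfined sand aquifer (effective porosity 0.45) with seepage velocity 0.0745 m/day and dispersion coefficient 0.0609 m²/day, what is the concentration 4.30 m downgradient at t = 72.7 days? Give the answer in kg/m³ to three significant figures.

0.000340 kg/m³

For an instantaneous plane source, C(x,t) = M/(n_e·A·√(4πDt)) · exp(−(x−vt)²/(4Dt)), with n_e·A the pore (flow) area.
Plume center vt = 0.0745 × 72.7 = 5.41615 m, so the well at 4.30 m is 1.11615 m upgradient of the peak.
√(4πDt) = 7.459 m, giving peak height M/(n_e·A·√(4πDt)) = 0.417/(0.45 × 341 × 7.459) = 0.0003643 kg/m³.
(x−vt)²/(4Dt) = (-1.11615)²/(4 × 0.0609 × 72.7) = 0.07035; exp(−0.07035) = 0.9321.
C = 0.0003643 × 0.9321 = 0.000340 kg/m³.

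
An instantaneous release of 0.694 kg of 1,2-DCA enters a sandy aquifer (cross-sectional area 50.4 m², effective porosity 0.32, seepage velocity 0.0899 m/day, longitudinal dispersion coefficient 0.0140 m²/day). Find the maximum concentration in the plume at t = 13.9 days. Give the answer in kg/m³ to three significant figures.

The peak of an instantaneous 1D plume sits at x = vt; there the Gaussian factor is 1 and C_max = M/(n_e·A·√(4πDt)), where n_e·A is the pore area the mass is dissolved in.
√(4πDt) = √(4π × 0.0140 × 13.9) = 1.564 m, so C_max = 0.694/(0.32 × 50.4 × 1.564) = 0.0275 kg/m³.

0.0275 kg/m³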